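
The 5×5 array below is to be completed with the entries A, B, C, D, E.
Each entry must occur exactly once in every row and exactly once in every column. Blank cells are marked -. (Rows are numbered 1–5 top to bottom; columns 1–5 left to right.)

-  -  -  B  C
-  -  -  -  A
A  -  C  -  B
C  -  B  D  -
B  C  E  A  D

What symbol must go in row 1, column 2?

E

Row 2, column 3: row 2 has {A} and column 3 has {B, C, E}, leaving only D.
Row 1, column 3: row 1 has {B, C} and column 3 has {B, C, D, E}, leaving only A.
Row 2, column 1: row 2 has {A, D} and column 1 has {A, B, C}, leaving only E.
Row 1, column 1: row 1 has {A, B, C} and column 1 has {A, B, C, E}, leaving only D.
Row 1 already has {A, B, C, D} and column 2 already has {C}, so row 1, column 2 must be E.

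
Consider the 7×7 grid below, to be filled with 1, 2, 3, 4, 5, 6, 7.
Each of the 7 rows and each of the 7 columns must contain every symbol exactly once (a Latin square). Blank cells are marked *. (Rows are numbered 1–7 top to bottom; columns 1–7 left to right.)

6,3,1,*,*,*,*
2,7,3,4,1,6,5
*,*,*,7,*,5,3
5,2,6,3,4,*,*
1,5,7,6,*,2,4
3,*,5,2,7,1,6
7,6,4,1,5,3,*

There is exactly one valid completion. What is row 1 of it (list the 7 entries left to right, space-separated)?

6 3 1 5 2 4 7

Row 1, column 4: row 1 has {1, 3, 6} and column 4 has {1, 2, 3, 4, 6, 7}, leaving only 5.
Row 1, column 5: row 1 has {1, 3, 5, 6} and column 5 has {1, 4, 5, 7}, leaving only 2.
Row 1, column 7: row 1 has {1, 2, 3, 5, 6} and column 7 has {3, 4, 5, 6}, leaving only 7.
Row 1, column 6: row 1 has {1, 2, 3, 5, 6, 7} and column 6 has {1, 2, 3, 5, 6}, leaving only 4.
So row 1 reads: 6 3 1 5 2 4 7.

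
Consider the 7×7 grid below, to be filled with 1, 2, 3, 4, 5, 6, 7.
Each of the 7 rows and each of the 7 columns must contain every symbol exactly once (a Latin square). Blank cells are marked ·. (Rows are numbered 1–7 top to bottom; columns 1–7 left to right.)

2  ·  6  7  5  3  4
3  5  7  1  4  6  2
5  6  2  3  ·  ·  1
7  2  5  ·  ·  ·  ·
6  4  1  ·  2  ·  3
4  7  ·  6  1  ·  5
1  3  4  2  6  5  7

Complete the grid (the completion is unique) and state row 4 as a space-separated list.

Row 4, column 4: row 4 has {2, 5, 7} and column 4 has {1, 2, 3, 6, 7}, leaving only 4.
Row 4, column 5: row 4 has {2, 4, 5, 7} and column 5 has {1, 2, 4, 5, 6}, leaving only 3.
Row 4, column 6: row 4 has {2, 3, 4, 5, 7} and column 6 has {3, 5, 6}, leaving only 1.
Row 4, column 7: row 4 has {1, 2, 3, 4, 5, 7} and column 7 has {1, 2, 3, 4, 5, 7}, leaving only 6.
So row 4 reads: 7 2 5 4 3 1 6.

7 2 5 4 3 1 6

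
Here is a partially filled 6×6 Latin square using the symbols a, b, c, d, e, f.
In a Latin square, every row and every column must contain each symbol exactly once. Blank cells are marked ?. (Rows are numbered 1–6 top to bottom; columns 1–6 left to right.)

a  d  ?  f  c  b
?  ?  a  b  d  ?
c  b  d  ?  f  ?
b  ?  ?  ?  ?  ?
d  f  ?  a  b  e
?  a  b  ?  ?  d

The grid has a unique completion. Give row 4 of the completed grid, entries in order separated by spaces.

b e f d a c

Row 1, column 3: row 1 has {a, b, c, d, f} and column 3 has {a, b, d}, leaving only e.
Row 3, column 4: row 3 has {b, c, d, f} and column 4 has {a, b, f}, leaving only e.
Row 3, column 6: row 3 has {b, c, d, e, f} and column 6 has {b, d, e}, leaving only a.
Row 5, column 3: row 5 has {a, b, d, e, f} and column 3 has {a, b, d, e}, leaving only c.
Row 4, column 3: row 4 has {b} and column 3 has {a, b, c, d, e}, leaving only f.
Row 4, column 6: row 4 has {b, f} and column 6 has {a, b, d, e}, leaving only c.
Row 4, column 2: row 4 has {b, c, f} and column 2 has {a, b, d, f}, leaving only e.
Row 4, column 4: row 4 has {b, c, e, f} and column 4 has {a, b, e, f}, leaving only d.
Row 4, column 5: row 4 has {b, c, d, e, f} and column 5 has {b, c, d, f}, leaving only a.
So row 4 reads: b e f d a c.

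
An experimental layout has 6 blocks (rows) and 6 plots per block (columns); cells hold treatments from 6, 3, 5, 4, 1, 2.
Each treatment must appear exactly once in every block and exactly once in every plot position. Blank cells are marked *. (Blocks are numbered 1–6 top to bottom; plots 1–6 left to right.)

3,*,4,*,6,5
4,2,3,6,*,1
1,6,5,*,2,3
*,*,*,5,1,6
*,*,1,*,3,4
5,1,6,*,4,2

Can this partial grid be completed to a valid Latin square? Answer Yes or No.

No

Block 1, plot 2: block 1 together with plot 2 already contain {6, 3, 5, 4, 1, 2} — every symbol — so nothing can go there. The grid has no valid completion.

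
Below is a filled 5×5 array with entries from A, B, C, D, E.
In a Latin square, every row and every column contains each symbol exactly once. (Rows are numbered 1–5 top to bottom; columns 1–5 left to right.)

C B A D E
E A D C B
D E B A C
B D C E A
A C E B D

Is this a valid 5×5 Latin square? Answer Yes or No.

Each row is a permutation of the 5 symbols, and so is each column.

Yes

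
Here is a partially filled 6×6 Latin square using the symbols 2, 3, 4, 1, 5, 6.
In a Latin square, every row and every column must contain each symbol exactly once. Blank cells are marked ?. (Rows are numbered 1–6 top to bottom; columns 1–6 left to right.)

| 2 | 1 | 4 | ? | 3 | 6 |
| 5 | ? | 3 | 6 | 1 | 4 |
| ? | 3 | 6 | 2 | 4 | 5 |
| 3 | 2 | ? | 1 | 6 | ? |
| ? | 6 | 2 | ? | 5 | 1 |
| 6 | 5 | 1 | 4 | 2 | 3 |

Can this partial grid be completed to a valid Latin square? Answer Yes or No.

No

Row 2, column 2: row 2 together with column 2 already contain {2, 3, 4, 1, 5, 6} — every symbol — so nothing can go there. The grid has no valid completion.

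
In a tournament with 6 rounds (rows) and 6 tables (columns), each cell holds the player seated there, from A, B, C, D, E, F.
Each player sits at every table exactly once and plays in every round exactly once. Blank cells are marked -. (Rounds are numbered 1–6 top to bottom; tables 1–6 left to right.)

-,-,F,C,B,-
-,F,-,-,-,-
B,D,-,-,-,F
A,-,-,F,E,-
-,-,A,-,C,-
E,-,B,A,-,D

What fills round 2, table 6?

A

Round 1, table 1: round 1 has {B, C, F} and table 1 has {A, B, E}, leaving only D.
Round 2, table 1: round 2 has {F} and table 1 has {A, B, D, E}, leaving only C.
Round 3, table 4: round 3 has {B, D, F} and table 4 has {A, C, F}, leaving only E.
Round 3, table 3: round 3 has {B, D, E, F} and table 3 has {A, B, F}, leaving only C.
Round 3, table 5: round 3 has {B, C, D, E, F} and table 5 has {B, C, E}, leaving only A.
Round 2, table 5: round 2 has {C, F} and table 5 has {A, B, C, E}, leaving only D.
Round 2, table 3: round 2 has {C, D, F} and table 3 has {A, B, C, F}, leaving only E.
Round 2, table 4: round 2 has {C, D, E, F} and table 4 has {A, C, E, F}, leaving only B.
Round 2 already has {B, C, D, E, F} and table 6 already has {D, F}, so round 2, table 6 must be A.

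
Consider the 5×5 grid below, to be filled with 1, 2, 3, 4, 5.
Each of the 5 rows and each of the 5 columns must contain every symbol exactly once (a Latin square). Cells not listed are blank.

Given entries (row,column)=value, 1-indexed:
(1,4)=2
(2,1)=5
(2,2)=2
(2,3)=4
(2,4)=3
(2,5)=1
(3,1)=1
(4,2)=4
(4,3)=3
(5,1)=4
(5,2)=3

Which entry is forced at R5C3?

1

Row 1, column 1: row 1 has {2} and column 1 has {1, 4, 5}, leaving only 3.
Row 3, column 2: row 3 has {1} and column 2 has {2, 3, 4}, leaving only 5.
Row 1, column 2: row 1 has {2, 3} and column 2 has {2, 3, 4, 5}, leaving only 1.
Row 1, column 3: row 1 has {1, 2, 3} and column 3 has {3, 4}, leaving only 5.
Row 1, column 5: row 1 has {1, 2, 3, 5} and column 5 has {1}, leaving only 4.
Row 3, column 3: row 3 has {1, 5} and column 3 has {3, 4, 5}, leaving only 2.
Row 5 already has {3, 4} and column 3 already has {2, 3, 4, 5}, so row 5, column 3 must be 1.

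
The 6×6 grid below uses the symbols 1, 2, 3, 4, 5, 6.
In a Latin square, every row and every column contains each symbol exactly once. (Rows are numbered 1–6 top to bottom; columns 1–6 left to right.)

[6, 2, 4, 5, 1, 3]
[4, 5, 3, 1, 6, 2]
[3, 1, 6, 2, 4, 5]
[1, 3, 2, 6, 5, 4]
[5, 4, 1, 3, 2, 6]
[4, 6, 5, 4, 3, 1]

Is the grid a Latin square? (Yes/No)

Column 1 contains 4 twice (at rows 2 and 6), so it is not a permutation.

No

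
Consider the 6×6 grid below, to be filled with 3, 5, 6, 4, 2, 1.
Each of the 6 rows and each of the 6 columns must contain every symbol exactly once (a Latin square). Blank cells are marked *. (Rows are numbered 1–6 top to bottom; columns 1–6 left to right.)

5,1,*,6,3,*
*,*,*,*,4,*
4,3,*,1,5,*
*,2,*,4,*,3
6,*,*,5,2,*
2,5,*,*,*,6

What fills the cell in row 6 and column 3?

Row 2, column 2: row 2 has {4} and column 2 has {3, 5, 2, 1}, leaving only 6.
Row 3, column 6: row 3 has {3, 5, 4, 1} and column 6 has {3, 6}, leaving only 2.
Row 1, column 6: row 1 has {3, 5, 6, 1} and column 6 has {3, 6, 2}, leaving only 4.
Row 1, column 3: row 1 has {3, 5, 6, 4, 1} and column 3 has {}, leaving only 2.
Row 3, column 3: row 3 has {3, 5, 4, 2, 1} and column 3 has {2}, leaving only 6.
Row 4, column 1: row 4 has {3, 4, 2} and column 1 has {5, 6, 4, 2}, leaving only 1.
Row 2, column 1: row 2 has {6, 4} and column 1 has {5, 6, 4, 2, 1}, leaving only 3.
Row 2, column 4: row 2 has {3, 6, 4} and column 4 has {5, 6, 4, 1}, leaving only 2.
Row 4, column 3: row 4 has {3, 4, 2, 1} and column 3 has {6, 2}, leaving only 5.
Row 2, column 3: row 2 has {3, 6, 4, 2} and column 3 has {5, 6, 2}, leaving only 1.
Row 2, column 6: row 2 has {3, 6, 4, 2, 1} and column 6 has {3, 6, 4, 2}, leaving only 5.
Row 4, column 5: row 4 has {3, 5, 4, 2, 1} and column 5 has {3, 5, 4, 2}, leaving only 6.
Row 5, column 2: row 5 has {5, 6, 2} and column 2 has {3, 5, 6, 2, 1}, leaving only 4.
Row 5, column 3: row 5 has {5, 6, 4, 2} and column 3 has {5, 6, 2, 1}, leaving only 3.
Row 6 already has {5, 6, 2} and column 3 already has {3, 5, 6, 2, 1}, so row 6, column 3 must be 4.

4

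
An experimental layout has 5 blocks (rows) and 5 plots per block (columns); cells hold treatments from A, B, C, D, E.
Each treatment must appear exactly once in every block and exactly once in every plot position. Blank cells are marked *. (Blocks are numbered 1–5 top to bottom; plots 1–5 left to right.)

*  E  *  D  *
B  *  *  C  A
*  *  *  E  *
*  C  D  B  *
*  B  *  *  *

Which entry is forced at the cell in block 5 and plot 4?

Block 5 already has {B} and plot 4 already has {B, C, D, E}, so block 5, plot 4 must be A.

A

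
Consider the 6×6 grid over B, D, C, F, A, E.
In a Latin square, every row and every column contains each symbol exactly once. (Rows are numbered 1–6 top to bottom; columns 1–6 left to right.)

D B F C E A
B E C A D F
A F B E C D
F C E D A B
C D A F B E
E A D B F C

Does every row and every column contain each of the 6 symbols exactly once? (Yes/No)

Each row is a permutation of the 6 symbols, and so is each column.

Yes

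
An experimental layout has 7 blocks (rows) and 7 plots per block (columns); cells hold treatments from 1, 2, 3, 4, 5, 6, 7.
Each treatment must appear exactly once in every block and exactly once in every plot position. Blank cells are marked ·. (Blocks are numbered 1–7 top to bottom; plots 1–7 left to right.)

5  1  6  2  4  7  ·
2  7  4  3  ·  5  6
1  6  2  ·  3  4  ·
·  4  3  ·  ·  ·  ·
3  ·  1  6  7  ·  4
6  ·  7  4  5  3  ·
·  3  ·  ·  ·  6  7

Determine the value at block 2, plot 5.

Block 2 already has {2, 3, 4, 5, 6, 7} and plot 5 already has {3, 4, 5, 7}, so block 2, plot 5 must be 1.

1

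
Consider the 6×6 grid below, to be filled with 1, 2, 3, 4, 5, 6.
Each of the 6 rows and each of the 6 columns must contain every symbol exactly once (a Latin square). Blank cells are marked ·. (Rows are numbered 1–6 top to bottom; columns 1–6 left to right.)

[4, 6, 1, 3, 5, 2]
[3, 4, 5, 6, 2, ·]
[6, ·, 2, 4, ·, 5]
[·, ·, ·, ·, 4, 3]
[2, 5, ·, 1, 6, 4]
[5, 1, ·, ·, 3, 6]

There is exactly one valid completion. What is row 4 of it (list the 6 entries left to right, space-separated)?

1 2 6 5 4 3

Row 4, column 1: row 4 has {3, 4} and column 1 has {2, 3, 4, 5, 6}, leaving only 1.
Row 4, column 2: row 4 has {1, 3, 4} and column 2 has {1, 4, 5, 6}, leaving only 2.
Row 4, column 3: row 4 has {1, 2, 3, 4} and column 3 has {1, 2, 5}, leaving only 6.
Row 4, column 4: row 4 has {1, 2, 3, 4, 6} and column 4 has {1, 3, 4, 6}, leaving only 5.
So row 4 reads: 1 2 6 5 4 3.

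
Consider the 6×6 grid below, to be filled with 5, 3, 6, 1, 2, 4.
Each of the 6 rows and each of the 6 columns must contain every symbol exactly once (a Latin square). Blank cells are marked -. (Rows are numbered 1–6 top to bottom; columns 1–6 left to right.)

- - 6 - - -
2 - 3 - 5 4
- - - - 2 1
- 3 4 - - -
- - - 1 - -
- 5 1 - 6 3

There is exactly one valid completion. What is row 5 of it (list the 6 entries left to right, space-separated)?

Row 2, column 4: row 2 has {5, 3, 2, 4} and column 4 has {1}, leaving only 6.
Row 2, column 2: row 2 has {5, 3, 6, 2, 4} and column 2 has {5, 3}, leaving only 1.
Row 3, column 3: row 3 has {1, 2} and column 3 has {3, 6, 1, 4}, leaving only 5.
Row 5, column 3: row 5 has {1} and column 3 has {5, 3, 6, 1, 4}, leaving only 2.
Row 4, column 5: row 4 has {3, 4} and column 5 has {5, 6, 2}, leaving only 1.
Row 6, column 1: row 6 has {5, 3, 6, 1} and column 1 has {2}, leaving only 4.
Row 6, column 4: row 6 has {5, 3, 6, 1, 4} and column 4 has {6, 1}, leaving only 2.
Row 4, column 4: row 4 has {3, 1, 4} and column 4 has {6, 1, 2}, leaving only 5.
Row 4, column 1: row 4 has {5, 3, 1, 4} and column 1 has {2, 4}, leaving only 6.
Row 3, column 1: row 3 has {5, 1, 2} and column 1 has {6, 2, 4}, leaving only 3.
Row 5, column 1: row 5 has {1, 2} and column 1 has {3, 6, 2, 4}, leaving only 5.
Row 5, column 6: row 5 has {5, 1, 2} and column 6 has {3, 1, 4}, leaving only 6.
Row 5, column 2: row 5 has {5, 6, 1, 2} and column 2 has {5, 3, 1}, leaving only 4.
Row 5, column 5: row 5 has {5, 6, 1, 2, 4} and column 5 has {5, 6, 1, 2}, leaving only 3.
So row 5 reads: 5 4 2 1 3 6.

5 4 2 1 3 6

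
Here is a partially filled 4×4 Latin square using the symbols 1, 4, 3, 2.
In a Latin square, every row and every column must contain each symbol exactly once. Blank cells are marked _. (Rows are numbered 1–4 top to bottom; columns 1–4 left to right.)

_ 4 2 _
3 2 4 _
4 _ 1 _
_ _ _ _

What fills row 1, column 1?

Row 1 already has {4, 2} and column 1 already has {4, 3}, so row 1, column 1 must be 1.

1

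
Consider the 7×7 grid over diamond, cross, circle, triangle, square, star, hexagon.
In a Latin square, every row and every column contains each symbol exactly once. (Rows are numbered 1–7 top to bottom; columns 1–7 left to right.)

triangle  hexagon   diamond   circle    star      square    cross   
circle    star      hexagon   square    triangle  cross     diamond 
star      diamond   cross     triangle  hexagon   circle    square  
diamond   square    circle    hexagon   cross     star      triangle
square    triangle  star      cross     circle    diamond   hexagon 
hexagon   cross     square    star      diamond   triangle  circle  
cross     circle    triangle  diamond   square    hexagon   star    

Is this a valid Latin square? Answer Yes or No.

Yes

Each row is a permutation of the 7 symbols, and so is each column.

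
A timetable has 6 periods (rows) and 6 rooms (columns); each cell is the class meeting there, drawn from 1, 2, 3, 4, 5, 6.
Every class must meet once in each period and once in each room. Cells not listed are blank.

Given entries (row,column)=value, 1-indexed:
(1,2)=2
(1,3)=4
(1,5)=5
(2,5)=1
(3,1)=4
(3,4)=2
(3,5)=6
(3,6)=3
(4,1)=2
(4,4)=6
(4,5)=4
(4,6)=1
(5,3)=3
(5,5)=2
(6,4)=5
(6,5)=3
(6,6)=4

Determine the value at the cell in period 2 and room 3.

Period 1, room 6: period 1 has {2, 4, 5} and room 6 has {1, 3, 4}, leaving only 6.
Period 4, room 3: period 4 has {1, 2, 4, 6} and room 3 has {3, 4}, leaving only 5.
Period 3, room 3: period 3 has {2, 3, 4, 6} and room 3 has {3, 4, 5}, leaving only 1.
Period 3, room 2: period 3 has {1, 2, 3, 4, 6} and room 2 has {2}, leaving only 5.
Period 4, room 2: period 4 has {1, 2, 4, 5, 6} and room 2 has {2, 5}, leaving only 3.
Period 5, room 6: period 5 has {2, 3} and room 6 has {1, 3, 4, 6}, leaving only 5.
Period 2, room 6: period 2 has {1} and room 6 has {1, 3, 4, 5, 6}, leaving only 2.
Period 2 already has {1, 2} and room 3 already has {1, 3, 4, 5}, so period 2, room 3 must be 6.

6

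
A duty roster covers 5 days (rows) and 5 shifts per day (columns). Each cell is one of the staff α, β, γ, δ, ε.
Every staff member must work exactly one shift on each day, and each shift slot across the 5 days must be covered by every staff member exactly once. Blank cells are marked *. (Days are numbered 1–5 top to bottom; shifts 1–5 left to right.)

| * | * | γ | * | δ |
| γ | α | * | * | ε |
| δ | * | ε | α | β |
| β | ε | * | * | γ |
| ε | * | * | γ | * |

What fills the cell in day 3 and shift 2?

Day 3 already has {α, β, δ, ε} and shift 2 already has {α, ε}, so day 3, shift 2 must be γ.

γ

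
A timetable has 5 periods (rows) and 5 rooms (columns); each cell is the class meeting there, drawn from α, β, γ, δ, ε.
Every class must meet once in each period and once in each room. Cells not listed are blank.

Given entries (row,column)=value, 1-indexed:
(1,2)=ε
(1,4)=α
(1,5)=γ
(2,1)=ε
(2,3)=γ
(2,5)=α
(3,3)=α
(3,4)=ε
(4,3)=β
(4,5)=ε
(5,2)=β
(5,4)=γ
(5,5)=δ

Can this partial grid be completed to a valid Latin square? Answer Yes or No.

No period or room among the givens repeats a symbol, and propagating forced cells runs into no contradiction.
One valid completion exists (for instance, β ε δ α γ / ε δ γ β α / δ γ α ε β / γ α β δ ε / α β ε γ δ).

Yes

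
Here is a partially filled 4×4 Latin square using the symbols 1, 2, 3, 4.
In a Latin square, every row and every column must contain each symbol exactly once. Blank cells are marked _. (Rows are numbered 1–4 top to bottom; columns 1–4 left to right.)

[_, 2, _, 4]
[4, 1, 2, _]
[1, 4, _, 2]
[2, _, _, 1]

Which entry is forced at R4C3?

4

Row 1, column 1: row 1 has {2, 4} and column 1 has {1, 2, 4}, leaving only 3.
Row 1, column 3: row 1 has {2, 3, 4} and column 3 has {2}, leaving only 1.
Row 2, column 4: row 2 has {1, 2, 4} and column 4 has {1, 2, 4}, leaving only 3.
Row 3, column 3: row 3 has {1, 2, 4} and column 3 has {1, 2}, leaving only 3.
Row 4 already has {1, 2} and column 3 already has {1, 2, 3}, so row 4, column 3 must be 4.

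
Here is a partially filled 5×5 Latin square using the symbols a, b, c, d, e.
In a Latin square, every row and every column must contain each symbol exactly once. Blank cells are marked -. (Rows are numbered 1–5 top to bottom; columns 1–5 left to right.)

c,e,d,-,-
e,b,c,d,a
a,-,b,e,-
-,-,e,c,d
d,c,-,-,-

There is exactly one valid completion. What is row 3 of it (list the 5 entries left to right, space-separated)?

Row 3, column 2: row 3 has {a, b, e} and column 2 has {b, c, e}, leaving only d.
Row 3, column 5: row 3 has {a, b, d, e} and column 5 has {a, d}, leaving only c.
So row 3 reads: a d b e c.

a d b e c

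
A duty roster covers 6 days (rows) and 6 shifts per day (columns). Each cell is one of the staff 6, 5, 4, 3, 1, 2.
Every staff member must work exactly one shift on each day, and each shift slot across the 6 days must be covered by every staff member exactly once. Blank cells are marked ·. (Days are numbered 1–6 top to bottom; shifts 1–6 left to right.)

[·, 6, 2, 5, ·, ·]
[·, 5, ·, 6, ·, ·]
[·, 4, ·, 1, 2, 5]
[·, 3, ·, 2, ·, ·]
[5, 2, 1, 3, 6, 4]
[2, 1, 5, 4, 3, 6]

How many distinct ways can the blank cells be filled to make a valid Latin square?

3

Day 1, shift 1: eliminating its day and shift leaves {4, 3, 1}.
Day 1, shift 5: eliminating its day and shift leaves {4, 1}.
Day 1, shift 6: eliminating its day and shift leaves {3, 1}.
Day 2, shift 1: eliminating its day and shift leaves {4, 3, 1}.
Day 2, shift 3: eliminating its day and shift leaves {4, 3}.
Day 2, shift 5: eliminating its day and shift leaves {4, 1}.
Day 2, shift 6: eliminating its day and shift leaves {3, 1, 2}.
Day 3, shift 1: eliminating its day and shift leaves {6, 3}.
Day 3, shift 3: eliminating its day and shift leaves {6, 3}.
Day 4, shift 1: eliminating its day and shift leaves {6, 4, 1}.
Day 4, shift 3: eliminating its day and shift leaves {6, 4}.
Day 4, shift 5: eliminating its day and shift leaves {5, 4, 1}.
Day 4, shift 6: eliminating its day and shift leaves {1}.
Enumerating the assignments across these blanks that avoid any day or shift repeat gives 3 completions.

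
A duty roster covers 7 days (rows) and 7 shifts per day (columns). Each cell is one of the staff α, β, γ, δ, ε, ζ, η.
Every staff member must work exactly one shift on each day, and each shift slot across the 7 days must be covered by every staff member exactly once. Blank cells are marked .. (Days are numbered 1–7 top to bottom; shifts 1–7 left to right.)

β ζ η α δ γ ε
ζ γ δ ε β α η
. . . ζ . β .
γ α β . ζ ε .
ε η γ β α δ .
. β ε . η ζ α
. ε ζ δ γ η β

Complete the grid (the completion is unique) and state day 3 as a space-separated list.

Day 3, shift 2: day 3 has {β, ζ} and shift 2 has {α, β, γ, ε, ζ, η}, leaving only δ.
Day 3, shift 3: day 3 has {β, δ, ζ} and shift 3 has {β, γ, δ, ε, ζ, η}, leaving only α.
Day 3, shift 1: day 3 has {α, β, δ, ζ} and shift 1 has {β, γ, ε, ζ}, leaving only η.
Day 3, shift 5: day 3 has {α, β, δ, ζ, η} and shift 5 has {α, β, γ, δ, ζ, η}, leaving only ε.
Day 3, shift 7: day 3 has {α, β, δ, ε, ζ, η} and shift 7 has {α, β, ε, η}, leaving only γ.
So day 3 reads: η δ α ζ ε β γ.

η δ α ζ ε β γ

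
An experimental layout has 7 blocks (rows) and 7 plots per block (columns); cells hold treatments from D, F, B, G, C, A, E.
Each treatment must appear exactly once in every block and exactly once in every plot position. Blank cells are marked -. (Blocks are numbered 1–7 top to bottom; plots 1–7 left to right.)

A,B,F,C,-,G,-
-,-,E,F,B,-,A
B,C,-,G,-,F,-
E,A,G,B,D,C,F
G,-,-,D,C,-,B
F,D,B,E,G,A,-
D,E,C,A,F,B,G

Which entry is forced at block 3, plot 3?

Block 1, plot 5: block 1 has {F, B, G, C, A} and plot 5 has {D, F, B, G, C}, leaving only E.
Block 1, plot 7: block 1 has {F, B, G, C, A, E} and plot 7 has {F, B, G, A}, leaving only D.
Block 2, plot 1: block 2 has {F, B, A, E} and plot 1 has {D, F, B, G, A, E}, leaving only C.
Block 2, plot 2: block 2 has {F, B, C, A, E} and plot 2 has {D, B, C, A, E}, leaving only G.
Block 2, plot 6: block 2 has {F, B, G, C, A, E} and plot 6 has {F, B, G, C, A}, leaving only D.
Block 3, plot 5: block 3 has {F, B, G, C} and plot 5 has {D, F, B, G, C, E}, leaving only A.
Block 3 already has {F, B, G, C, A} and plot 3 already has {F, B, G, C, E}, so block 3, plot 3 must be D.

D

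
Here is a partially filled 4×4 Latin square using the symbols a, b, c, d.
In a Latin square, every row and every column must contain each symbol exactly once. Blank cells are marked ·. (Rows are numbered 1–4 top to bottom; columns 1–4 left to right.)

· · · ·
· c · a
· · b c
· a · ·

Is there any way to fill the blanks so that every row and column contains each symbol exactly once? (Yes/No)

Yes

No row or column among the givens repeats a symbol, and propagating forced cells runs into no contradiction.
One valid completion exists (for instance, c b a d / b c d a / a d b c / d a c b).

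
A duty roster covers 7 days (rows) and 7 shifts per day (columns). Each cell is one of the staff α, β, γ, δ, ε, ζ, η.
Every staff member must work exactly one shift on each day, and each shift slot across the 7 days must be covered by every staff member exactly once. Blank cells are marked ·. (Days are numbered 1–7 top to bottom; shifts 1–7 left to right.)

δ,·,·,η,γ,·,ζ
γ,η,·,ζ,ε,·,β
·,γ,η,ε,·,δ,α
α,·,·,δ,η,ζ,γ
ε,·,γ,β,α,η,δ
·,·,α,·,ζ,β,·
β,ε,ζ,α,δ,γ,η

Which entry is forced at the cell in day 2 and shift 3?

δ

Day 2 already has {β, γ, ε, ζ, η} and shift 3 already has {α, γ, ζ, η}, so day 2, shift 3 must be δ.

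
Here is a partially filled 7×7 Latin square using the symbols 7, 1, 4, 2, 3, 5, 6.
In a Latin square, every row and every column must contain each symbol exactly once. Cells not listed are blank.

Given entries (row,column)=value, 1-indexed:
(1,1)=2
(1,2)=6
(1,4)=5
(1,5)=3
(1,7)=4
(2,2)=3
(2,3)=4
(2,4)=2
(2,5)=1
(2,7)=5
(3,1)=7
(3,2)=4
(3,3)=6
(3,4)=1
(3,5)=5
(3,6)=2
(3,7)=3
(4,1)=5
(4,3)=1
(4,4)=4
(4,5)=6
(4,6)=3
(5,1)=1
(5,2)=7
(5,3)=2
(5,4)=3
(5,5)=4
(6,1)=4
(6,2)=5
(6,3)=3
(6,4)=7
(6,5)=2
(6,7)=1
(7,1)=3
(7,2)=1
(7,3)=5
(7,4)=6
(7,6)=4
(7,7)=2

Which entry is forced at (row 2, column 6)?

7

Row 1, column 3: row 1 has {4, 2, 3, 5, 6} and column 3 has {1, 4, 2, 3, 5, 6}, leaving only 7.
Row 1, column 6: row 1 has {7, 4, 2, 3, 5, 6} and column 6 has {4, 2, 3}, leaving only 1.
Row 2, column 1: row 2 has {1, 4, 2, 3, 5} and column 1 has {7, 1, 4, 2, 3, 5}, leaving only 6.
Row 2 already has {1, 4, 2, 3, 5, 6} and column 6 already has {1, 4, 2, 3}, so row 2, column 6 must be 7.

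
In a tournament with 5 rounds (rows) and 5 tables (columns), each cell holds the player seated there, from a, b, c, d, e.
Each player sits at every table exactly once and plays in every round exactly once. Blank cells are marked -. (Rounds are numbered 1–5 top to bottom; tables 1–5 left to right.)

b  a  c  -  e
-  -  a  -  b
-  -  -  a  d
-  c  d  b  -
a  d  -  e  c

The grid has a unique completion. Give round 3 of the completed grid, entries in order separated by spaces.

c b e a d

Round 1, table 4: round 1 has {a, b, c, e} and table 4 has {a, b, e}, leaving only d.
Round 2, table 2: round 2 has {a, b} and table 2 has {a, c, d}, leaving only e.
Round 3, table 2: round 3 has {a, d} and table 2 has {a, c, d, e}, leaving only b.
Round 3, table 3: round 3 has {a, b, d} and table 3 has {a, c, d}, leaving only e.
Round 3, table 1: round 3 has {a, b, d, e} and table 1 has {a, b}, leaving only c.
So round 3 reads: c b e a d.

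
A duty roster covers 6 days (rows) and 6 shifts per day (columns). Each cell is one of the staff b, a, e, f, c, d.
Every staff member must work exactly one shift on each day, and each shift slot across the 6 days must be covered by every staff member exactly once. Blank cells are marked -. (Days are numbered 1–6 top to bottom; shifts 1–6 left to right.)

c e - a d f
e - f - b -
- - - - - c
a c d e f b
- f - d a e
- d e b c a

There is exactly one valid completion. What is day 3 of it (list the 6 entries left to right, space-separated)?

d b a f e c

Day 3, shift 4: day 3 has {c} and shift 4 has {b, a, e, d}, leaving only f.
Day 3, shift 5: day 3 has {f, c} and shift 5 has {b, a, f, c, d}, leaving only e.
Day 1, shift 3: day 1 has {a, e, f, c, d} and shift 3 has {e, f, d}, leaving only b.
Day 3, shift 3: day 3 has {e, f, c} and shift 3 has {b, e, f, d}, leaving only a.
Day 3, shift 2: day 3 has {a, e, f, c} and shift 2 has {e, f, c, d}, leaving only b.
Day 3, shift 1: day 3 has {b, a, e, f, c} and shift 1 has {a, e, c}, leaving only d.
So day 3 reads: d b a f e c.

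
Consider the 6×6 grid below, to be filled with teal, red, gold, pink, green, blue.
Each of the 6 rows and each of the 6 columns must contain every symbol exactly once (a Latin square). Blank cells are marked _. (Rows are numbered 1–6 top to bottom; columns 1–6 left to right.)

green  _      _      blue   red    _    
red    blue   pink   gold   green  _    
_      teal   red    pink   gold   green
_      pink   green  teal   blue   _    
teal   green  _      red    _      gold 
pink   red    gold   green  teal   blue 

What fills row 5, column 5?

pink

Row 5 already has {teal, red, gold, green} and column 5 already has {teal, red, gold, green, blue}, so row 5, column 5 must be pink.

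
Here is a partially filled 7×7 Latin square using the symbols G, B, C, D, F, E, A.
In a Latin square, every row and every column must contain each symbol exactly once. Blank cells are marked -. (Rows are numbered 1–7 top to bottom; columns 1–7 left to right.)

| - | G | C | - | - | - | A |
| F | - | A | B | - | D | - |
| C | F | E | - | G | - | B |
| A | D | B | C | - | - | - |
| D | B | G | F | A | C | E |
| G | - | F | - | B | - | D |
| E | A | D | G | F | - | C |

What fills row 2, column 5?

Row 1, column 1: row 1 has {G, C, A} and column 1 has {G, C, D, F, E, A}, leaving only B.
Row 2, column 7: row 2 has {B, D, F, A} and column 7 has {B, C, D, E, A}, leaving only G.
Row 3, column 6: row 3 has {G, B, C, F, E} and column 6 has {C, D}, leaving only A.
Row 3, column 4: row 3 has {G, B, C, F, E, A} and column 4 has {G, B, C, F}, leaving only D.
Row 1, column 4: row 1 has {G, B, C, A} and column 4 has {G, B, C, D, F}, leaving only E.
Row 1, column 5: row 1 has {G, B, C, E, A} and column 5 has {G, B, F, A}, leaving only D.
Row 1, column 6: row 1 has {G, B, C, D, E, A} and column 6 has {C, D, A}, leaving only F.
Row 4, column 5: row 4 has {B, C, D, A} and column 5 has {G, B, D, F, A}, leaving only E.
Row 2 already has {G, B, D, F, A} and column 5 already has {G, B, D, F, E, A}, so row 2, column 5 must be C.

C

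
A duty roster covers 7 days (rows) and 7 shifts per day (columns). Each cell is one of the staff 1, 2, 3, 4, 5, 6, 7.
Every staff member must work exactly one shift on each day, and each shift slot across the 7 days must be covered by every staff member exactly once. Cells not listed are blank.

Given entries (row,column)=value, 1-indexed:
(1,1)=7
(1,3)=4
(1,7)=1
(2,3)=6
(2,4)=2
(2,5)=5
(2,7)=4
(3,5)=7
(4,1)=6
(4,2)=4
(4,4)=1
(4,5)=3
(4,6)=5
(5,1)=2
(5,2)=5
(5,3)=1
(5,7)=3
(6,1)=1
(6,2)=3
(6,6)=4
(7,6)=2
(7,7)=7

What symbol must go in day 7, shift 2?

Day 2, shift 1: day 2 has {2, 4, 5, 6} and shift 1 has {1, 2, 6, 7}, leaving only 3.
Day 4, shift 7: day 4 has {1, 3, 4, 5, 6} and shift 7 has {1, 3, 4, 7}, leaving only 2.
Day 4, shift 3: day 4 has {1, 2, 3, 4, 5, 6} and shift 3 has {1, 4, 6}, leaving only 7.
Day 7, shift 2 is narrowed to {1, 6}.
If it were 1, propagating the remaining blanks reaches a contradiction.
So day 7, shift 2 must be 6.

6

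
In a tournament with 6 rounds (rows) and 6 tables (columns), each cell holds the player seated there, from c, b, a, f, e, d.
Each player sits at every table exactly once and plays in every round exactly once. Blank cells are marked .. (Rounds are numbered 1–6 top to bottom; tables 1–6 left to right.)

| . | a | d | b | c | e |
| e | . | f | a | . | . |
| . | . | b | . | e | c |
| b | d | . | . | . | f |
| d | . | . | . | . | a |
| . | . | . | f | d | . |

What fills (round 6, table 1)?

c

Round 1, table 1: round 1 has {c, b, a, e, d} and table 1 has {b, e, d}, leaving only f.
Round 2, table 5: round 2 has {a, f, e} and table 5 has {c, e, d}, leaving only b.
Round 2, table 2: round 2 has {b, a, f, e} and table 2 has {a, d}, leaving only c.
Round 2, table 6: round 2 has {c, b, a, f, e} and table 6 has {c, a, f, e}, leaving only d.
Round 3, table 1: round 3 has {c, b, e} and table 1 has {b, f, e, d}, leaving only a.
Round 6 already has {f, d} and table 1 already has {b, a, f, e, d}, so round 6, table 1 must be c.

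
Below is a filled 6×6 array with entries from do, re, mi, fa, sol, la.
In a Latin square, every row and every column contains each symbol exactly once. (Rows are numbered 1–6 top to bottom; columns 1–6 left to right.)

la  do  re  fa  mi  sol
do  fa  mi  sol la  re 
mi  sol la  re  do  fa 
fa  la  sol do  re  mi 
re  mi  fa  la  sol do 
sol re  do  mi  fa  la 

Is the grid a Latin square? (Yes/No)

Yes

Each row is a permutation of the 6 symbols, and so is each column.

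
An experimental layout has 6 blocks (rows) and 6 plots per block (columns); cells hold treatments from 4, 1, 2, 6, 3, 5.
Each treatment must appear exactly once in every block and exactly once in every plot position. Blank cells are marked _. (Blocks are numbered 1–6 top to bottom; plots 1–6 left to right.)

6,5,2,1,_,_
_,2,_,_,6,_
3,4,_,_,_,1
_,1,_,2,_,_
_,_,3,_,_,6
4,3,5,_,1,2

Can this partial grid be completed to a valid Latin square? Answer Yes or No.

No

Block 5, plot 2: block 5 together with plot 2 already contain {4, 1, 2, 6, 3, 5} — every symbol — so nothing can go there. The grid has no valid completion.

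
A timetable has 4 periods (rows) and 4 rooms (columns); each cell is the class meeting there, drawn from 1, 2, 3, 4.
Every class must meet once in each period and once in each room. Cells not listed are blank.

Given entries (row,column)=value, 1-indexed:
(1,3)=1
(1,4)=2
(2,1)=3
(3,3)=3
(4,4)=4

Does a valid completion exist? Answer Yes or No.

No

Period 1, room 1: period 1 has {1, 2} and room 1 has {3}, so it must be 4.
Period 1, room 2: period 1 has {1, 2, 4} and room 2 has {}, so it must be 3.
Period 2, room 4: period 2 has {3} and room 4 has {2, 4}, so it must be 1.
Now period 3, room 4: period 3 together with room 4 already contain {1, 2, 3, 4} — every symbol — so nothing can go there. The grid has no valid completion.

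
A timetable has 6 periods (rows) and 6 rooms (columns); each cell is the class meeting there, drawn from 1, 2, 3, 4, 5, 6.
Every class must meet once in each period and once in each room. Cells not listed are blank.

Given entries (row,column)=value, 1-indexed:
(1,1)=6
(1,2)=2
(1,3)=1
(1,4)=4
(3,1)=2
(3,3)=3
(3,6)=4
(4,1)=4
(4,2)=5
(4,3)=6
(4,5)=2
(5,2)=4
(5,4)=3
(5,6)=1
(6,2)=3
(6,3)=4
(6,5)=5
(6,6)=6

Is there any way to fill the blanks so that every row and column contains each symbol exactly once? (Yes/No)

Yes

No period or room among the givens repeats a symbol, and propagating forced cells runs into no contradiction.
One valid completion exists (for instance, 6 2 1 4 3 5 / 3 1 5 6 4 2 / 2 6 3 5 1 4 / 4 5 6 1 2 3 / 5 4 2 3 6 1 / 1 3 4 2 5 6).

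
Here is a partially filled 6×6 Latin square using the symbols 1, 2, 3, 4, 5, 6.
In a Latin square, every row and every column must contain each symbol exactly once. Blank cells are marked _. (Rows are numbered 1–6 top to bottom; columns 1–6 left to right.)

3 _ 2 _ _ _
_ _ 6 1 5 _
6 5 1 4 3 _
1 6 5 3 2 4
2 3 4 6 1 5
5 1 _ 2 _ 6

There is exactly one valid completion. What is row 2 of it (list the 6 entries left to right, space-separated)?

4 2 6 1 5 3

Row 2, column 1: row 2 has {1, 5, 6} and column 1 has {1, 2, 3, 5, 6}, leaving only 4.
Row 2, column 2: row 2 has {1, 4, 5, 6} and column 2 has {1, 3, 5, 6}, leaving only 2.
Row 2, column 6: row 2 has {1, 2, 4, 5, 6} and column 6 has {4, 5, 6}, leaving only 3.
So row 2 reads: 4 2 6 1 5 3.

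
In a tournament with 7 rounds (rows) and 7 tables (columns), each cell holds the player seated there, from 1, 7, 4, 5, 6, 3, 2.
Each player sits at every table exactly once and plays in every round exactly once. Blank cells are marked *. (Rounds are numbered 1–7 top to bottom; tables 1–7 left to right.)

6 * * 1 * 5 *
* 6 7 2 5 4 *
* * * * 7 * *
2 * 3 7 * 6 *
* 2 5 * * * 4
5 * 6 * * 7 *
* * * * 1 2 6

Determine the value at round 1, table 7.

Round 4, table 5: round 4 has {7, 6, 3, 2} and table 5 has {1, 7, 5}, leaving only 4.
Round 7, table 3: round 7 has {1, 6, 2} and table 3 has {7, 5, 6, 3}, leaving only 4.
Round 1, table 3: round 1 has {1, 5, 6} and table 3 has {7, 4, 5, 6, 3}, leaving only 2.
Round 1, table 5: round 1 has {1, 5, 6, 2} and table 5 has {1, 7, 4, 5}, leaving only 3.
Round 1 already has {1, 5, 6, 3, 2} and table 7 already has {4, 6}, so round 1, table 7 must be 7.

7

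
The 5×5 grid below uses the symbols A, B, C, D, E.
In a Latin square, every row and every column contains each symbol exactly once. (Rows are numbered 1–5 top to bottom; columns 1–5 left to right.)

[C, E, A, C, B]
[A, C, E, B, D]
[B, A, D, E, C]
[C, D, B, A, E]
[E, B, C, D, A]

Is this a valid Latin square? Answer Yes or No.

Row 1 contains C twice (at columns 1 and 4), so it is not a permutation.

No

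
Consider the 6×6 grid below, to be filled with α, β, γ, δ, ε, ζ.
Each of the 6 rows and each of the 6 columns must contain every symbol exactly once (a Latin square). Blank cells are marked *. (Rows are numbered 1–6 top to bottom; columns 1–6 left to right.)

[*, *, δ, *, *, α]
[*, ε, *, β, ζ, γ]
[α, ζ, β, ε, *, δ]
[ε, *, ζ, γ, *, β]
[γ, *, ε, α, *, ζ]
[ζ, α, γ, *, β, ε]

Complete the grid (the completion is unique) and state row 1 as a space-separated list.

Row 1, column 1: row 1 has {α, δ} and column 1 has {α, γ, ε, ζ}, leaving only β.
Row 1, column 2: row 1 has {α, β, δ} and column 2 has {α, ε, ζ}, leaving only γ.
Row 1, column 4: row 1 has {α, β, γ, δ} and column 4 has {α, β, γ, ε}, leaving only ζ.
Row 1, column 5: row 1 has {α, β, γ, δ, ζ} and column 5 has {β, ζ}, leaving only ε.
So row 1 reads: β γ δ ζ ε α.

β γ δ ζ ε α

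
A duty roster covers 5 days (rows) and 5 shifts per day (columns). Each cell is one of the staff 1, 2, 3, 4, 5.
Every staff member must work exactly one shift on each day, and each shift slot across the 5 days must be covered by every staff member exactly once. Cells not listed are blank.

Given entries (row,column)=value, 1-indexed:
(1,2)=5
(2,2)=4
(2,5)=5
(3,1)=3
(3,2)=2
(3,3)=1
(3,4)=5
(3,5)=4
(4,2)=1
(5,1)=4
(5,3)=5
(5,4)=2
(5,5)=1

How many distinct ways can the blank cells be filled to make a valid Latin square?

3

Day 1, shift 1: eliminating its day and shift leaves {1, 2}.
Day 1, shift 3: eliminating its day and shift leaves {2, 3, 4}.
Day 1, shift 4: eliminating its day and shift leaves {1, 3, 4}.
Day 1, shift 5: eliminating its day and shift leaves {2, 3}.
Day 2, shift 1: eliminating its day and shift leaves {1, 2}.
Day 2, shift 3: eliminating its day and shift leaves {2, 3}.
Day 2, shift 4: eliminating its day and shift leaves {1, 3}.
Day 4, shift 1: eliminating its day and shift leaves {2, 5}.
Day 4, shift 3: eliminating its day and shift leaves {2, 3, 4}.
Day 4, shift 4: eliminating its day and shift leaves {3, 4}.
Day 4, shift 5: eliminating its day and shift leaves {2, 3}.
Day 5, shift 2: eliminating its day and shift leaves {3}.
Enumerating the assignments across these blanks that avoid any day or shift repeat gives 3 completions.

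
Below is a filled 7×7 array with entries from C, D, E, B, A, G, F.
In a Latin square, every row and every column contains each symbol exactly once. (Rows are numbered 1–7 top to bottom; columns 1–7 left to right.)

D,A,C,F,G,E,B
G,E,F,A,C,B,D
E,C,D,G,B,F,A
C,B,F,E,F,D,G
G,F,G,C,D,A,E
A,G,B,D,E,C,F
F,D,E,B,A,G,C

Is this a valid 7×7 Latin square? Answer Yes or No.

No

Row 5 contains G twice (at columns 1 and 3); row 4 is also not a permutation.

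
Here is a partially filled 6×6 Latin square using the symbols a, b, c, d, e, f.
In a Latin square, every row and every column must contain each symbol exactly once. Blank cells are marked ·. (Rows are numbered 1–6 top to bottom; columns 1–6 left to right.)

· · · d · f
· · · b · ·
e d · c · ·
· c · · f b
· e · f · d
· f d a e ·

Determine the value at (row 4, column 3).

a

Row 2, column 2: row 2 has {b} and column 2 has {c, d, e, f}, leaving only a.
Row 1, column 2: row 1 has {d, f} and column 2 has {a, c, d, e, f}, leaving only b.
Row 3, column 6: row 3 has {c, d, e} and column 6 has {b, d, f}, leaving only a.
Row 3, column 5: row 3 has {a, c, d, e} and column 5 has {e, f}, leaving only b.
Row 3, column 3: row 3 has {a, b, c, d, e} and column 3 has {d}, leaving only f.
Row 4, column 4: row 4 has {b, c, f} and column 4 has {a, b, c, d, f}, leaving only e.
Row 4 already has {b, c, e, f} and column 3 already has {d, f}, so row 4, column 3 must be a.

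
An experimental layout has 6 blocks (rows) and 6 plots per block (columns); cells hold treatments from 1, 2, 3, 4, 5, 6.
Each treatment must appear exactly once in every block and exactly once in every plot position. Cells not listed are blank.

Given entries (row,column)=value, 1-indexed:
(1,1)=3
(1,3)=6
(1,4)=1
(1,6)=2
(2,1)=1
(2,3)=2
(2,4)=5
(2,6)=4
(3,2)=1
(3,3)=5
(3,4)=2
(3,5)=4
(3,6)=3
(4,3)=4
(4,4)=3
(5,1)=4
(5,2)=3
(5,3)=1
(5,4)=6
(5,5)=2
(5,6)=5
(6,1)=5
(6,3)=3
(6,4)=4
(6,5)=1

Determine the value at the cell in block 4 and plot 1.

Block 1, plot 5: block 1 has {1, 2, 3, 6} and plot 5 has {1, 2, 4}, leaving only 5.
Block 1, plot 2: block 1 has {1, 2, 3, 5, 6} and plot 2 has {1, 3}, leaving only 4.
Block 2, plot 2: block 2 has {1, 2, 4, 5} and plot 2 has {1, 3, 4}, leaving only 6.
Block 2, plot 5: block 2 has {1, 2, 4, 5, 6} and plot 5 has {1, 2, 4, 5}, leaving only 3.
Block 3, plot 1: block 3 has {1, 2, 3, 4, 5} and plot 1 has {1, 3, 4, 5}, leaving only 6.
Block 4 already has {3, 4} and plot 1 already has {1, 3, 4, 5, 6}, so block 4, plot 1 must be 2.

2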